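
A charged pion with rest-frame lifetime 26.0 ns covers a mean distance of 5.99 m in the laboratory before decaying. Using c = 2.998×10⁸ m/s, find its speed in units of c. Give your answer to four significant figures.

0.6093c

Let x = d/(cτ) = 5.990 m / (2.998×10⁸ m/s × 2.600×10^-8 s) = 0.76846. Since d = βγcτ, x = βγ = β/√(1−β²).
Solving: β² = x²/(1+x²) = 0.590531/1.590531 = 0.371279, so β = 0.6093.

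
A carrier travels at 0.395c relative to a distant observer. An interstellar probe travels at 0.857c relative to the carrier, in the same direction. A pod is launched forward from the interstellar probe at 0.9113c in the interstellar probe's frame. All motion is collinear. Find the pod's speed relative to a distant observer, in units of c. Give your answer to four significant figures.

First combine the pod and interstellar probe (S''→S'): u₁ = (0.9113 + 0.857)/(1 + 0.9113×0.857) = 1.7683/1.7809841 = 0.99288.
Then combine with the carrier (S'→S): u = (0.99288 + 0.395)/(1 + 0.99288×0.395) = 1.38788/1.3921876 = 0.99691.

0.9969c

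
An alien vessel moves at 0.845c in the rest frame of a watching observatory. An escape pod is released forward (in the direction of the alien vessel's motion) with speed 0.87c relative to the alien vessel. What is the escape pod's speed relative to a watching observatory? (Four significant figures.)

In units of c, u = (u' + v)/(1 + u'v) with u' = 0.87 and v = 0.845.
Numerator: 0.87 + 0.845 = 1.715. Denominator: 1 + (0.87)(0.845) = 1.73515.
u = 1.715/1.73515 = 0.98839, so the speed is 0.9884c.

0.9884c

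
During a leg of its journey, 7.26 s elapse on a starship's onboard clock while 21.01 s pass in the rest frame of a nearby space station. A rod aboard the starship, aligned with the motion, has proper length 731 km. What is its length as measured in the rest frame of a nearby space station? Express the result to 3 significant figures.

253 km

γ = Δt/Δτ = 21.01/7.26 = 2.89394.
L = L₀/γ = 731/2.89394 = 253 km.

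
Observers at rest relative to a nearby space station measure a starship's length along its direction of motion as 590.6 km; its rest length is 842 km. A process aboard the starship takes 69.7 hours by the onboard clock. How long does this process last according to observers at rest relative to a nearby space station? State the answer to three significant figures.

99.4 hours

Length contraction gives γ = L₀/L = 842/590.6 = 1.42567.
The same γ dilates the second interval: 1.42567 × 69.7 hours = 99.4 hours.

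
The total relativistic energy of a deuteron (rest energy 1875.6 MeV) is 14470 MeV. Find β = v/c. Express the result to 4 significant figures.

Total energy E = γmc² gives γ = 14470/1875.6 = 7.7149.
Hence β = √(1 − 1/γ²) = √(1 − 0.0168012) = √0.9831988 = 0.9916.

0.9916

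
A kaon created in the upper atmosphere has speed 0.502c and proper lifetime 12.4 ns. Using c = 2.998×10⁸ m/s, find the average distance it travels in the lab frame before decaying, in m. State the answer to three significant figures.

2.16 m

With β = 0.502, γ = 1/√(1 − 0.502²) = 1/√0.747996 = 1.1562.
Lab-frame lifetime: Δt = γτ = 1.1562 × 12.4 ns = 14.337 ns.
Distance: d = vΔt = 0.502 × 2.998×10⁸ m/s × 1.4337×10^-8 s = 2.16 m.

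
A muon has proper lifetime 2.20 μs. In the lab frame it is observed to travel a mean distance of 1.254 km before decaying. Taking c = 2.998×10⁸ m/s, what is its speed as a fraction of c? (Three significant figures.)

d = βγcτ ⇒ βγ = d/(cτ) = 1254 m / (659.56 m) = 1.9013.
β = (βγ)/√(1+(βγ)²) = 1.9013/√4.61494 = 0.885.

0.885c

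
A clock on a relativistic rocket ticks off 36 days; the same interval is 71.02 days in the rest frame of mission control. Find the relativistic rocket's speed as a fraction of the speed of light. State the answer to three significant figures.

γ = Δt/Δτ = 71.02/36 = 1.9728.
β = √(1 − 1/γ²) = √(1 − 0.256941) = √0.743059 = 0.862.

0.862c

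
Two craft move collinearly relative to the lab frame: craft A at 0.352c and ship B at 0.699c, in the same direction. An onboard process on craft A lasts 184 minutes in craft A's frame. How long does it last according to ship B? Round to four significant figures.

Transform craft A's velocity into ship B's frame: (0.352 − 0.699)/(1 − 0.352·0.699) = −0.347/0.753952, so the relative speed is 0.46024c.
γ for this relative speed: γ = 1/√(1 − 0.211821) = 1.1264.
The clock on craft A records proper time, so ship B measures Δt = γΔτ = 1.1264 × 184 = 207.3 minutes.

207.3 minutes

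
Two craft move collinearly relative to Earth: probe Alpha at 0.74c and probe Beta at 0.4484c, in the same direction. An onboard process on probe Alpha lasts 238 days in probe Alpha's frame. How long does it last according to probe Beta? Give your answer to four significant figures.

264.5 days

Transform probe Alpha's velocity into probe Beta's frame: (0.74 − 0.4484)/(1 − 0.74·0.4484) = 0.2916/0.668184, so the relative speed is 0.43641c.
γ for this relative speed: γ = 1/√(1 − 0.190454) = 1.1114.
Probe Alpha's interval is proper; time dilation gives Δt_B = γΔτ = 1.1114 × 238 days = 264.5 days.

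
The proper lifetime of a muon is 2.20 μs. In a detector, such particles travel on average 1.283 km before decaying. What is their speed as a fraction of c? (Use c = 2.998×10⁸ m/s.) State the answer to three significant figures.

d = βγcτ ⇒ βγ = d/(cτ) = 1283 m / (659.56 m) = 1.9452.
β = (βγ)/√(1+(βγ)²) = 1.9452/√4.7838 = 0.889.

0.889c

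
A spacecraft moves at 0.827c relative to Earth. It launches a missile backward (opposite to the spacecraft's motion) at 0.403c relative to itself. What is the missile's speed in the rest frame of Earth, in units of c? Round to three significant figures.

In units of c, u = (u' + v)/(1 + u'v) with u' = −0.403 and v = 0.827.
Numerator: −0.403 + 0.827 = 0.424. Denominator: 1 + (−0.403)(0.827) = 0.666719.
u = 0.424/0.666719 = 0.63595, so the speed is 0.636c.

0.636c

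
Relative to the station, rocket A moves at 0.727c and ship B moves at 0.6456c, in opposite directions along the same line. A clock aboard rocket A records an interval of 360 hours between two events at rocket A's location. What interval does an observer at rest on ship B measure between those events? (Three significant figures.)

1010 hours

Speed of rocket A in ship B's frame: u = (v_A + v_B)/(1 + v_A v_B/c²) = (0.727 + 0.6456)/(1 + 0.727×0.6456) = 1.3726/1.4693512 = 0.93415; |u| = 0.93415c.
γ for this relative speed: γ = 1/√(1 − 0.872636) = 2.8021.
Rocket A's interval is proper; time dilation gives Δt_B = γΔτ = 2.8021 × 360 hours = 1010 hours.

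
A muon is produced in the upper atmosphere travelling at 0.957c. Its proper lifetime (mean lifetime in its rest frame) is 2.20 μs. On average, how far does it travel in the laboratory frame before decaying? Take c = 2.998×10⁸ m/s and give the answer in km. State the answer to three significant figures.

2.18 km

Lorentz factor: γ = (1 − 0.915849)^(−1/2) = 3.4472.
Lab-frame lifetime: Δt = γτ = 3.4472 × 2.20 μs = 7.5838 μs.
Distance: d = vΔt = 0.957 × 2.998×10⁸ m/s × 7.5838×10^-6 s = 2180 m = 2.18 km.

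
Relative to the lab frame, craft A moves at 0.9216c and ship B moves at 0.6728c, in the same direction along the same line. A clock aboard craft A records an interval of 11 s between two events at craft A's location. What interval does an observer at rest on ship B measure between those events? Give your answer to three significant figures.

14.6 s

Transform craft A's velocity into ship B's frame: (0.9216 − 0.6728)/(1 − 0.9216·0.6728) = 0.2488/0.37994752, so the relative speed is 0.65483c.
γ for this relative speed: γ = 1/√(1 − 0.428802) = 1.3231.
Craft A's interval is proper; time dilation gives Δt_B = γΔτ = 1.3231 × 11 s = 14.6 s.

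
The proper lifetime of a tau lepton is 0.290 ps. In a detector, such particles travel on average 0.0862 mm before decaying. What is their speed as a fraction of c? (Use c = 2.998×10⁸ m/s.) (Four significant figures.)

0.7041c

Lab distance = (lab lifetime)·v = γτ·βc, so βγ = d/(cτ) = 8.620×10^-5/(2.998×10⁸ × 2.900×10^-13) = 0.99147.
With βγ = 0.99147: γ² = 1 + (βγ)² = 1.983013, and β = (βγ)/γ = 0.99147/1.40819 = 0.7041.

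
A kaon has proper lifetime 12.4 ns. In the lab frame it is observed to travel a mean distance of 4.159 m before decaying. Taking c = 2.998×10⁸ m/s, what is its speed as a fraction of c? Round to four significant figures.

d = βγcτ ⇒ βγ = d/(cτ) = 4.159 m / (3.71752 m) = 1.1188.
β = (βγ)/√(1+(βγ)²) = 1.1188/√2.25171 = 0.7456.

0.7456c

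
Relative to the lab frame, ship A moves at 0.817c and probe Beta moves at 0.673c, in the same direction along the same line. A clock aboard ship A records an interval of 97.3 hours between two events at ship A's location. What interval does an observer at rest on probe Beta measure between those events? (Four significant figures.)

The velocity of ship A relative to probe Beta is (0.817 − 0.673)c / (1 − 0.817×0.673) = 0.31989c; relative speed 0.31989c.
γ for this relative speed: γ = 1/√(1 − 0.10233) = 1.0555.
Ship A's interval is proper; time dilation gives Δt_B = γΔτ = 1.0555 × 97.3 hours = 102.7 hours.

102.7 hours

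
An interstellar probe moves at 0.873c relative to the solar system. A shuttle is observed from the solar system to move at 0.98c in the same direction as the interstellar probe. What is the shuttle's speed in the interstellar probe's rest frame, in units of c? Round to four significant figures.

0.7407c

Transform to the interstellar probe's frame: u' = (u − v)/(1 − uv/c²).
u' = (0.98 − 0.873)/(1 − 0.98×0.873) = 0.107/0.14446 = 0.74069.
Speed in the interstellar probe's frame: 0.7407c (in the same direction).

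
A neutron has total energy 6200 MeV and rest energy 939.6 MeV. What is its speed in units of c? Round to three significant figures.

0.988c

γ = E/(mc²) = 6200/939.6 = 6.5986.
β = √(1 − 1/γ²) = √(1 − 0.0229666) = √0.9770334 = 0.988.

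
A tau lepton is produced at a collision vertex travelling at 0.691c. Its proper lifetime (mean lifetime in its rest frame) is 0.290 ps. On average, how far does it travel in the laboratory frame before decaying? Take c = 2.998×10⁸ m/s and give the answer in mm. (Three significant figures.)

0.0831 mm

γ = 1/√(1 − β²) = 1/√(1 − 0.477481) = 1/√0.522519 = 1/0.722855 = 1.3834.
Lab-frame lifetime: Δt = γτ = 1.3834 × 0.290 ps = 0.40119 ps.
Distance: d = vΔt = 0.691 × 2.998×10⁸ m/s × 4.0119×10^-13 s = 8.31×10^-5 m = 0.0831 mm.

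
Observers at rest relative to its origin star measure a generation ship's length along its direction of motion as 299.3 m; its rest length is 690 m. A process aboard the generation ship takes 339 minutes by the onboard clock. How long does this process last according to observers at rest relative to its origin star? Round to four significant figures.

781.5 minutes

Length contraction gives γ = L₀/L = 690/299.3 = 2.30538.
The same γ dilates the second interval: 2.30538 × 339 minutes = 781.5 minutes.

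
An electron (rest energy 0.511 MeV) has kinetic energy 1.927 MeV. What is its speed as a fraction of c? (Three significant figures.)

K = (γ−1)mc², so γ = 1 + 1.927/0.511 = 4.771.
Then v/c = √(1 − γ⁻²) = √(1 − 0.043932) = √0.956068 = 0.978.

0.978c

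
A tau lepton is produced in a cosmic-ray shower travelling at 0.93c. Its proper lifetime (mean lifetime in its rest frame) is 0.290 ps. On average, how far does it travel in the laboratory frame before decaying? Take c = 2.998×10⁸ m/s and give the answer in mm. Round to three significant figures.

0.220 mm

With β = 0.93, γ = 1/√(1 − 0.93²) = 1/√0.1351 = 2.7206.
Lab-frame lifetime: Δt = γτ = 2.7206 × 0.290 ps = 0.78897 ps.
Distance: d = vΔt = 0.93 × 2.998×10⁸ m/s × 7.8897×10^-13 s = 2.20×10^-4 m = 0.220 mm.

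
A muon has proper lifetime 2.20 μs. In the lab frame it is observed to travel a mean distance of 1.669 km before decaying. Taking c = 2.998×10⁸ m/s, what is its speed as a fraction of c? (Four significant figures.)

d = βγcτ ⇒ βγ = d/(cτ) = 1669 m / (659.56 m) = 2.5305.
β = (βγ)/√(1+(βγ)²) = 2.5305/√7.40343 = 0.9300.

0.9300c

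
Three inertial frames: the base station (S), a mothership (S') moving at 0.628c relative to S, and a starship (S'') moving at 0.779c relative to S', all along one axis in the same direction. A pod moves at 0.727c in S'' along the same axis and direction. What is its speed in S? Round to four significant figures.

Apply u = (u'+v)/(1+u'v) twice. Pod in the mothership frame: (0.727+0.779)/(1+0.727·0.779) = 1.506/1.566333 = 0.96148c.
That velocity, transformed to the rest frame of the base station: (0.96148+0.628)/(1+0.96148·0.628) = 1.58948/1.60380944 = 0.99107c.

0.9911c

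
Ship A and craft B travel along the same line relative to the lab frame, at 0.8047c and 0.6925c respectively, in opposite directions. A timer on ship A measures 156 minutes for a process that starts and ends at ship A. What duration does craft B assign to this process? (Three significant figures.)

567 minutes

Speed of ship A in craft B's frame: u = (v_A + v_B)/(1 + v_A v_B/c²) = (0.8047 + 0.6925)/(1 + 0.8047×0.6925) = 1.4972/1.55725475 = 0.96144; |u| = 0.96144c.
γ for this relative speed: γ = 1/√(1 − 0.924367) = 3.6362.
The clock on ship A records proper time, so craft B measures Δt = γΔτ = 3.6362 × 156 = 567 minutes.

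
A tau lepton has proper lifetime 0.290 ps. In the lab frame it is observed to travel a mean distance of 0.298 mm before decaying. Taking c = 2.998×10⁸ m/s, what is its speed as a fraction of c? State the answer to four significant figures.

Let x = d/(cτ) = 2.980×10^-4 m / (2.998×10⁸ m/s × 2.900×10^-13 s) = 3.4276. Since d = βγcτ, x = βγ = β/√(1−β²).
Solving: β² = x²/(1+x²) = 11.7484/12.7484 = 0.921559, so β = 0.9600.

0.9600c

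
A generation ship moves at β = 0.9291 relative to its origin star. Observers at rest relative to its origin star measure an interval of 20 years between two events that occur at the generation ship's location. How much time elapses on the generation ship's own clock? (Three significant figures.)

7.40 years

γ = 1/√(1 − β²) = 1/√(1 − 0.86322681) = 1/√0.13677319 = 1/0.369829 = 2.704.
The moving clock records proper time: Δτ = Δt/γ = 20/2.704 = 7.40 years.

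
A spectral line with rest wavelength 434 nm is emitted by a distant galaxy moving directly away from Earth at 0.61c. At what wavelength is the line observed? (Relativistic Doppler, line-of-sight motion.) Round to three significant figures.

882 nm

Relativistic Doppler for wavelength: λ_obs = λ_src · √((1+β)/(1−β)).
With β = 0.61: factor = √(1.61/0.39) = 2.0318.
λ_obs = 434 × 2.0318 = 882 nm.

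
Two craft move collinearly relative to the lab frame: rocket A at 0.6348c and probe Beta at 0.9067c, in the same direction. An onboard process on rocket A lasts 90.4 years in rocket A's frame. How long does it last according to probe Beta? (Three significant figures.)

The velocity of rocket A relative to probe Beta is (0.6348 − 0.9067)c / (1 − 0.6348×0.9067) = −0.64063c; relative speed 0.64063c.
γ for this relative speed: γ = 1/√(1 − 0.410407) = 1.3023.
The clock on rocket A records proper time, so probe Beta measures Δt = γΔτ = 1.3023 × 90.4 = 118 years.

118 years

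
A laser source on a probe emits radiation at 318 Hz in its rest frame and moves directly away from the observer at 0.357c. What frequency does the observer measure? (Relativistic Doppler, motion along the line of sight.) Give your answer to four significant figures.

218.9 Hz

Relativistic Doppler (source moving away): f_obs = f_src · √((1−β)/(1+β)).
With β = 0.357: factor = √(0.643/1.357) = 0.68836.
f_obs = 318 × 0.68836 = 218.9 Hz.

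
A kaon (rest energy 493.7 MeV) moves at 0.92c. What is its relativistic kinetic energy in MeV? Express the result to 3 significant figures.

Lorentz factor: γ = (1 − 0.8464)^(−1/2) = 2.5516.
Kinetic energy: K = (γ − 1)mc² = (2.5516 − 1) × 493.7 MeV = 1.5516 × 493.7 = 766 MeV.

766 MeV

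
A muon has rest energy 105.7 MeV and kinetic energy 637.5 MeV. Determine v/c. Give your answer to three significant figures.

0.990

K = (γ−1)mc², so γ = 1 + 637.5/105.7 = 7.0312.
Then v/c = √(1 − γ⁻²) = √(1 − 0.0202274) = √0.9797726 = 0.990.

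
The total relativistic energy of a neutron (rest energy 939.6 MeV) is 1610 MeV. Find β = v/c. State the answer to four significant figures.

Total energy E = γmc² gives γ = 1610/939.6 = 1.7135.
Hence β = √(1 − 1/γ²) = √(1 − 0.34059) = √0.65941 = 0.8120.

0.8120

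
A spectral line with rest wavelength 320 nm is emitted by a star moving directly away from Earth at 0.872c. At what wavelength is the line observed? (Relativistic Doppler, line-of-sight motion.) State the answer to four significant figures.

Relativistic Doppler for wavelength: λ_obs = λ_src · √((1+β)/(1−β)).
With β = 0.872: factor = √(1.872/0.128) = 3.8243.
λ_obs = 320 × 3.8243 = 1224 nm.

1224 nm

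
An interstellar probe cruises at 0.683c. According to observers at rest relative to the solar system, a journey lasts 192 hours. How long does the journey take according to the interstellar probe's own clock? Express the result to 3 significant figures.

140 hours

With β = 0.683, γ = 1/√(1 − 0.683²) = 1/√0.533511 = 1.3691.
The interstellar probe's clock runs slow as seen from the solar system, so Δτ = Δt/γ = 192/1.3691 = 140 hours.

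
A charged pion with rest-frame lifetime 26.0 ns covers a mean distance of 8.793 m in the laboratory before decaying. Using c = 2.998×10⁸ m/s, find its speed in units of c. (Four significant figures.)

d = βγcτ ⇒ βγ = d/(cτ) = 8.793 m / (7.7948 m) = 1.1281.
β = (βγ)/√(1+(βγ)²) = 1.1281/√2.27261 = 0.7483.

0.7483c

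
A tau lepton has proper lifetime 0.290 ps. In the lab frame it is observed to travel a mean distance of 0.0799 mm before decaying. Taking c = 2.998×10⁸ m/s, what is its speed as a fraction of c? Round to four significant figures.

Let x = d/(cτ) = 7.990×10^-5 m / (2.998×10⁸ m/s × 2.900×10^-13 s) = 0.919. Since d = βγcτ, x = βγ = β/√(1−β²).
Solving: β² = x²/(1+x²) = 0.844561/1.844561 = 0.457866, so β = 0.6767.

0.6767c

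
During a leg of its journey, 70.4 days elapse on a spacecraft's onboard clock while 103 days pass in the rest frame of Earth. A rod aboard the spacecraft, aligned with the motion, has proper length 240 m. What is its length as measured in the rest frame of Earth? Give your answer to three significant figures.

164 m

From Δt = γΔτ: γ = 103/70.4 = 1.46307.
The rod contracts by the same γ: 240 m / 1.46307 = 164 m.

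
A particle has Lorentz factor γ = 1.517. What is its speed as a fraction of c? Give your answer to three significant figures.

0.752c

β = √(1 − 1/γ²) = √(1 − 1/2.301289) = √0.565461 = 0.752.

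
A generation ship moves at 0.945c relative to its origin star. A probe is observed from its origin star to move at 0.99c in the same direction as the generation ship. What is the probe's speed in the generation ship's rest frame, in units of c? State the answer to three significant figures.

0.698c

Transform to the generation ship's frame: u' = (u − v)/(1 − uv/c²).
u' = (0.99 − 0.945)/(1 − 0.99×0.945) = 0.045/0.06445 = 0.69822.
Speed in the generation ship's frame: 0.698c (in the same direction).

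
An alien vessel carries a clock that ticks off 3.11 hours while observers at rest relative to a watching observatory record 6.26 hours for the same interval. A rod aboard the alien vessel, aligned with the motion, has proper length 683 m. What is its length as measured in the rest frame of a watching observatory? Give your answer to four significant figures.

γ = Δt/Δτ = 6.26/3.11 = 2.01286.
L = L₀/γ = 683/2.01286 = 339.3 m.

339.3 m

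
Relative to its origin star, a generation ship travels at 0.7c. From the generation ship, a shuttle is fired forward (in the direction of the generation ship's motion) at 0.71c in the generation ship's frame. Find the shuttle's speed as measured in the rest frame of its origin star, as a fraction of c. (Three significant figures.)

0.942c

Relativistic velocity addition: u = (u' + v)/(1 + u'v/c²), with u' = 0.71c and v = 0.7c.
Numerator: 0.71 + 0.7 = 1.41. Denominator: 1 + (0.71)(0.7) = 1.497.
u = 1.41/1.497 = 0.94188, so the speed is 0.942c.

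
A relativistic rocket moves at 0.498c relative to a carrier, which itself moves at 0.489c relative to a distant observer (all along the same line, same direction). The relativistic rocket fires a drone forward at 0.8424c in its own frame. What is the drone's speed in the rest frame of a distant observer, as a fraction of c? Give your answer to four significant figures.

0.9805c

First combine the drone and relativistic rocket (S''→S'): u₁ = (0.8424 + 0.498)/(1 + 0.8424×0.498) = 1.3404/1.4195152 = 0.94427.
Then combine with the carrier (S'→S): u = (0.94427 + 0.489)/(1 + 0.94427×0.489) = 1.43327/1.46174803 = 0.98052.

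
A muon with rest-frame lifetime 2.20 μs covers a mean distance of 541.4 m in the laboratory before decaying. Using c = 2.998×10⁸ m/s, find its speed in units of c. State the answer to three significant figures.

d = βγcτ ⇒ βγ = d/(cτ) = 541.4 m / (659.56 m) = 0.82085.
β = (βγ)/√(1+(βγ)²) = 0.82085/√1.673795 = 0.634.

0.634c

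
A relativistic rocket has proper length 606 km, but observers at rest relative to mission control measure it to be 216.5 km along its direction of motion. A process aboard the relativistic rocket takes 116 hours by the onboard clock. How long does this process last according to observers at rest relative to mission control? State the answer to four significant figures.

Length contraction gives γ = L₀/L = 606/216.5 = 2.79908.
Δt = γΔτ = 2.79908 × 116 = 324.7 hours.

324.7 hours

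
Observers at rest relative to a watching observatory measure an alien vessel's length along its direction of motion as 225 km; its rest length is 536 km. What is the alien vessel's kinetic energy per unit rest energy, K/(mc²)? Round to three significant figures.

1.38

γ = L₀/L = 536/225 = 2.38222.
Since K = (γ−1)mc², K/(mc²) = 2.38222 − 1 = 1.38.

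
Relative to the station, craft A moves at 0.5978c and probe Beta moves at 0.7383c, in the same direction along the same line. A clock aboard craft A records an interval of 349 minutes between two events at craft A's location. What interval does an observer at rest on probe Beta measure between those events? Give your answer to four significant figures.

The velocity of craft A relative to probe Beta is (0.5978 − 0.7383)c / (1 − 0.5978×0.7383) = −0.2515c; relative speed 0.2515c.
γ for this relative speed: γ = 1/√(1 − 0.0632522) = 1.0332.
The clock on craft A records proper time, so probe Beta measures Δt = γΔτ = 1.0332 × 349 = 360.6 minutes.

360.6 minutes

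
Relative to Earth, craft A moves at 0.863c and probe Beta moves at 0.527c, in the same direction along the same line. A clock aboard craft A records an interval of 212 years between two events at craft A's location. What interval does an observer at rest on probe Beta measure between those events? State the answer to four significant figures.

269.2 years

Transform craft A's velocity into probe Beta's frame: (0.863 − 0.527)/(1 − 0.863·0.527) = 0.336/0.545199, so the relative speed is 0.61629c.
γ for this relative speed: γ = 1/√(1 − 0.379813) = 1.2698.
Craft A's interval is proper; time dilation gives Δt_B = γΔτ = 1.2698 × 212 years = 269.2 years.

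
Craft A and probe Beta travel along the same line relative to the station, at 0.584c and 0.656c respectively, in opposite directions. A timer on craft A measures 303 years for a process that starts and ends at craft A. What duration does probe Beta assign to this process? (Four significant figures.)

684.0 years

The velocity of craft A relative to probe Beta is (0.584 + 0.656)c / (1 + 0.584×0.656) = 0.89653c; relative speed 0.89653c.
At |u| = 0.89653c, γ = (1 − 0.803766)^(−1/2) = 2.2574.
The clock on craft A records proper time, so probe Beta measures Δt = γΔτ = 2.2574 × 303 = 684.0 years.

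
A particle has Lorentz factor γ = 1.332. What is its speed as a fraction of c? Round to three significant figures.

0.661c

β = √(1 − 1/γ²) = √(1 − 1/1.774224) = √0.436373 = 0.661.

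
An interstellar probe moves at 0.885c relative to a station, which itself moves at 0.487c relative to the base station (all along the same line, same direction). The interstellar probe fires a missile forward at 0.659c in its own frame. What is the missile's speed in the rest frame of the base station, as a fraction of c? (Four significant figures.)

0.9914c

Compose velocities in two stages. Stage 1 (into S'): u₁ = (0.659+0.885)/(1+0.659×0.885) = 0.97523.
Stage 2 (into S): u = (0.97523+0.487)/(1+0.97523×0.487) = 0.99138, so the speed is 0.9914c.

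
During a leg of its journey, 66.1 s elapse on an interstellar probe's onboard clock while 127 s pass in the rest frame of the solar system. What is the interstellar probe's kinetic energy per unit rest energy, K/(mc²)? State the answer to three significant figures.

0.921

From Δt = γΔτ: γ = 127/66.1 = 1.92133.
Since K = (γ−1)mc², K/(mc²) = 1.92133 − 1 = 0.921.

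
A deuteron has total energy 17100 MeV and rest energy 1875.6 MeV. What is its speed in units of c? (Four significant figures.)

0.9940c

Total energy E = γmc² gives γ = 17100/1875.6 = 9.1171.
Hence β = √(1 − 1/γ²) = √(1 − 0.0120306) = √0.9879694 = 0.9940.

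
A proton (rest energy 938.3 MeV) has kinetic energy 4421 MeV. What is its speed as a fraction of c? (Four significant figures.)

0.9846c

K = (γ−1)mc², so γ = 1 + 4421/938.3 = 5.7117.
Then v/c = √(1 − γ⁻²) = √(1 − 0.0306527) = √0.9693473 = 0.9846.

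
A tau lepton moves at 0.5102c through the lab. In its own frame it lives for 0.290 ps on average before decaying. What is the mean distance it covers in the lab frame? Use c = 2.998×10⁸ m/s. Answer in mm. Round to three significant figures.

γ = 1/√(1 − β²) = 1/√(1 − 0.26030404) = 1/√0.73969596 = 1/0.860056 = 1.1627.
Lab-frame lifetime: Δt = γτ = 1.1627 × 0.290 ps = 0.33718 ps.
Distance: d = vΔt = 0.5102 × 2.998×10⁸ m/s × 3.3718×10^-13 s = 5.16×10^-5 m = 0.0516 mm.

0.0516 mm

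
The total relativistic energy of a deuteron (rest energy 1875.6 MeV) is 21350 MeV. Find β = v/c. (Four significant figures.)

0.9961

γ = E/(mc²) = 21350/1875.6 = 11.383.
β = √(1 − 1/γ²) = √(1 − 0.00771768) = √0.99228232 = 0.9961.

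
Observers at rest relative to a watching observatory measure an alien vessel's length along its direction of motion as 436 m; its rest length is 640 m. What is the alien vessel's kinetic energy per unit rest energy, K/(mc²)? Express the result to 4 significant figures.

γ = L₀/L = 640/436 = 1.46789.
K/(mc²) = γ − 1 = 1.46789 − 1 = 0.4679.

0.4679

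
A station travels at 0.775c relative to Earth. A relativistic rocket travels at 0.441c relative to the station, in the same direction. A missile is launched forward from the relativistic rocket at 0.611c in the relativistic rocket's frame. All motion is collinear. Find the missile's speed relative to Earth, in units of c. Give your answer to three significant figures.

First combine the missile and relativistic rocket (S''→S'): u₁ = (0.611 + 0.441)/(1 + 0.611×0.441) = 1.052/1.269451 = 0.8287.
Then combine with the station (S'→S): u = (0.8287 + 0.775)/(1 + 0.8287×0.775) = 1.6037/1.6422425 = 0.97653.

0.977c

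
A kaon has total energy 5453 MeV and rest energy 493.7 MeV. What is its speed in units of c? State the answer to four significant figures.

0.9959c

Total energy E = γmc² gives γ = 5453/493.7 = 11.045.
Hence β = √(1 − 1/γ²) = √(1 − 0.00819726) = √0.99180274 = 0.9959.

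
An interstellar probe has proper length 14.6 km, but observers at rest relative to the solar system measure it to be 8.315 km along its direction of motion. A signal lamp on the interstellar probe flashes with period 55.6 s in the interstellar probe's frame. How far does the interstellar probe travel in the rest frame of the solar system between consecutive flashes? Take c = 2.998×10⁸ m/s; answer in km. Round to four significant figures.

2.406×10^7 km

Length contraction gives γ = L₀/L = 14.6/8.315 = 1.75586.
β = √(1 − 1/γ²) = 0.82198. Lab-frame period = γτ = 1.75586×55.6 s = 97.626 s. Distance = βc × γτ = 0.82198 × 2.998×10⁸ m/s × 97.626 s = 2.4058×10^10 m = 2.406×10^7 km.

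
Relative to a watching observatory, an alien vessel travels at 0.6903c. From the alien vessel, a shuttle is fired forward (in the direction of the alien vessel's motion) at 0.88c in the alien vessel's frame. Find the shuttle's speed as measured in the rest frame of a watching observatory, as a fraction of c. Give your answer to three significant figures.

In units of c, u = (u' + v)/(1 + u'v) with u' = 0.88 and v = 0.6903.
Numerator: 0.88 + 0.6903 = 1.5703. Denominator: 1 + (0.88)(0.6903) = 1.607464.
u = 1.5703/1.607464 = 0.97688, so the speed is 0.977c.

0.977c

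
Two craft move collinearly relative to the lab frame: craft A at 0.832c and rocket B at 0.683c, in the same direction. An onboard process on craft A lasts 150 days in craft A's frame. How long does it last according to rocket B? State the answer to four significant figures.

159.8 days

The velocity of craft A relative to rocket B is (0.832 − 0.683)c / (1 − 0.832×0.683) = 0.34511c; relative speed 0.34511c.
γ for this relative speed: γ = 1/√(1 − 0.119101) = 1.0655.
Craft A's interval is proper; time dilation gives Δt_B = γΔτ = 1.0655 × 150 days = 159.8 days.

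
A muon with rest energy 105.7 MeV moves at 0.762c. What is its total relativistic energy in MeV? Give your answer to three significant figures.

With β = 0.762, γ = 1/√(1 − 0.762²) = 1/√0.419356 = 1.5442.
Total energy: E = γmc² = 1.5442 × 105.7 MeV = 163 MeV.

163 MeV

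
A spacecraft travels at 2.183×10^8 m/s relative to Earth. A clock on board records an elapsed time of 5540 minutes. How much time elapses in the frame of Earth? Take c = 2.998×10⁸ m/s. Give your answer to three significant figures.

β = v/c = (2.183×10^8 m/s)/(2.998×10⁸ m/s) = 0.728152.
β² = 0.5302053, so γ = 1/√0.4697947 = 1.459.
Time dilation: Δt = γ·Δτ = 1.459 × 5540 = 8080 minutes.

8080 minutes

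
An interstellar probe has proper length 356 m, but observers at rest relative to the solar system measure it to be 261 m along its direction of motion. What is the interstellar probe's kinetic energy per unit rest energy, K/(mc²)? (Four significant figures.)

γ = L₀/L = 356/261 = 1.36398.
K/(mc²) = γ − 1 = 1.36398 − 1 = 0.3640.

0.3640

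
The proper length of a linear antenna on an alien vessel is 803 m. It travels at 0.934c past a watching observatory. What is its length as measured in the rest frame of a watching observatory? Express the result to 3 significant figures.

With β = 0.934, γ = 1/√(1 − 0.934²) = 1/√0.127644 = 2.799.
Length contraction: L = L₀/γ = 803/2.799 = 287 m.

287 m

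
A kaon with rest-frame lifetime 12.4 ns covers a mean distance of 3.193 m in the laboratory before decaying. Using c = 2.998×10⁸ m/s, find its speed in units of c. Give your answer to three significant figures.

Let x = d/(cτ) = 3.193 m / (2.998×10⁸ m/s × 1.240×10^-8 s) = 0.85891. Since d = βγcτ, x = βγ = β/√(1−β²).
Solving: β² = x²/(1+x²) = 0.737726/1.737726 = 0.424535, so β = 0.652.

0.652c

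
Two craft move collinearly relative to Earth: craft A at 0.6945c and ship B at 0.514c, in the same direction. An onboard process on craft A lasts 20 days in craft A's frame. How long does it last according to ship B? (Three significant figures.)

Speed of craft A in ship B's frame: u = (v_A − v_B)/(1 − v_A v_B/c²) = (0.6945 − 0.514)/(1 − 0.6945×0.514) = 0.1805/0.643027 = 0.2807; |u| = 0.2807c.
At |u| = 0.2807c, γ = (1 − 0.0787925)^(−1/2) = 1.0419.
The clock on craft A records proper time, so ship B measures Δt = γΔτ = 1.0419 × 20 = 20.8 days.

20.8 days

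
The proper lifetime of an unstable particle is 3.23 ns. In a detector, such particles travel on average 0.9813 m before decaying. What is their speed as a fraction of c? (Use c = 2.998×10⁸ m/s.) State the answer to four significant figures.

Let x = d/(cτ) = 0.9813 m / (2.998×10⁸ m/s × 3.230×10^-9 s) = 1.0134. Since d = βγcτ, x = βγ = β/√(1−β²).
Solving: β² = x²/(1+x²) = 1.02698/2.02698 = 0.506655, so β = 0.7118.

0.7118c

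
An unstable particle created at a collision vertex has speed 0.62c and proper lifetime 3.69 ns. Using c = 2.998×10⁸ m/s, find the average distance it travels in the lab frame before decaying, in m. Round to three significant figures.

Lorentz factor: γ = (1 − 0.3844)^(−1/2) = 1.2745.
Lab-frame lifetime: Δt = γτ = 1.2745 × 3.69 ns = 4.7029 ns.
Distance: d = vΔt = 0.62 × 2.998×10⁸ m/s × 4.7029×10^-9 s = 0.874 m.

0.874 m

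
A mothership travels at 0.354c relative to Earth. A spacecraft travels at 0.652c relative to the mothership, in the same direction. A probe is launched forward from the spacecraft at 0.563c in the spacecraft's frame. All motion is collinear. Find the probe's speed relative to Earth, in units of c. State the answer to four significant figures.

Compose velocities in two stages. Stage 1 (into S'): u₁ = (0.563+0.652)/(1+0.563×0.652) = 0.88876.
Stage 2 (into S): u = (0.88876+0.354)/(1+0.88876×0.354) = 0.94534, so the speed is 0.9453c.

0.9453c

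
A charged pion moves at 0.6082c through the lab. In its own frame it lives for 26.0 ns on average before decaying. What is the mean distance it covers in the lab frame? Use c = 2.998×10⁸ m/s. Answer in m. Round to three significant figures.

5.97 m

γ = 1/√(1 − β²) = 1/√(1 − 0.36990724) = 1/√0.63009276 = 1/0.793784 = 1.2598.
Lab-frame lifetime: Δt = γτ = 1.2598 × 26.0 ns = 32.755 ns.
Distance: d = vΔt = 0.6082 × 2.998×10⁸ m/s × 3.2755×10^-8 s = 5.97 m.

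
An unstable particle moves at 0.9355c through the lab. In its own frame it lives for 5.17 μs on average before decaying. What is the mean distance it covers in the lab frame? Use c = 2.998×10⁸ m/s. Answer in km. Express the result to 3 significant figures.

γ = 1/√(1 − β²) = 1/√(1 − 0.87516025) = 1/√0.12483975 = 1/0.353327 = 2.8302.
Lab-frame lifetime: Δt = γτ = 2.8302 × 5.17 μs = 14.632 μs.
Distance: d = vΔt = 0.9355 × 2.998×10⁸ m/s × 1.4632×10^-5 s = 4100 m = 4.10 km.

4.10 km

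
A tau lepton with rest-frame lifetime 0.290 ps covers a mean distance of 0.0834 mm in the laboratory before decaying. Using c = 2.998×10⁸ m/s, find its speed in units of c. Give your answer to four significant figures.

Let x = d/(cτ) = 8.340×10^-5 m / (2.998×10⁸ m/s × 2.900×10^-13 s) = 0.95926. Since d = βγcτ, x = βγ = β/√(1−β²).
Solving: β² = x²/(1+x²) = 0.92018/1.92018 = 0.479215, so β = 0.6923.

0.6923c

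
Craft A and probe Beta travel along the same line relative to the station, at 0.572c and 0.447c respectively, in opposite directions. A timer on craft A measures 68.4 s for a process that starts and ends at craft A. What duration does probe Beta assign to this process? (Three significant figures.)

The velocity of craft A relative to probe Beta is (0.572 + 0.447)c / (1 + 0.572×0.447) = 0.81151c; relative speed 0.81151c.
γ for this relative speed: γ = 1/√(1 − 0.658548) = 1.7113.
The clock on craft A records proper time, so probe Beta measures Δt = γΔτ = 1.7113 × 68.4 = 117 s.

117 s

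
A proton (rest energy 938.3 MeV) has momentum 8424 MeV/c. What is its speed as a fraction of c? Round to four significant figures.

pc/(mc²) = 8424/938.3 = 8.9779 = βγ = β/√(1−β²).
So β² = x²/(1 + x²) with x = 8.9779: x² = 80.6027, β² = 80.6027/81.6027 = 0.987746, β = 0.9939.

0.9939c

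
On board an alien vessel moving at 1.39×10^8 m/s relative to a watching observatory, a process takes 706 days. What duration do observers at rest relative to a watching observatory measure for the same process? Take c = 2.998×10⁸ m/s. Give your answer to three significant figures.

β = v/c = (1.39×10^8 m/s)/(2.998×10⁸ m/s) = 0.463642.
Lorentz factor: γ = (1 − 0.2149639)^(−1/2) = 1.1286.
Time dilation: Δt = γ·Δτ = 1.1286 × 706 = 797 days.

797 days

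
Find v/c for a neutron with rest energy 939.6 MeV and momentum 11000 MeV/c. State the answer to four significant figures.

pc/(mc²) = 11000/939.6 = 11.707 = βγ = β/√(1−β²).
So β² = x²/(1 + x²) with x = 11.707: x² = 137.054, β² = 137.054/138.054 = 0.992756, β = 0.9964.

0.9964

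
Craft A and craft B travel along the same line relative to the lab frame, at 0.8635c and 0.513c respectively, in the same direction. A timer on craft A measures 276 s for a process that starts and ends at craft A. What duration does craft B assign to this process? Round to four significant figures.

Speed of craft A in craft B's frame: u = (v_A − v_B)/(1 − v_A v_B/c²) = (0.8635 − 0.513)/(1 − 0.8635×0.513) = 0.3505/0.5570245 = 0.62924; |u| = 0.62924c.
γ for this relative speed: γ = 1/√(1 − 0.395943) = 1.2867.
The clock on craft A records proper time, so craft B measures Δt = γΔτ = 1.2867 × 276 = 355.1 s.

355.1 s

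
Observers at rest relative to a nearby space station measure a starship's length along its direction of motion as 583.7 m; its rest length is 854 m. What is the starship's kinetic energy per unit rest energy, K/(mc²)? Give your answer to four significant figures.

0.4631

From L = L₀/γ: γ = 854/583.7 = 1.46308.
Since K = (γ−1)mc², K/(mc²) = 1.46308 − 1 = 0.4631.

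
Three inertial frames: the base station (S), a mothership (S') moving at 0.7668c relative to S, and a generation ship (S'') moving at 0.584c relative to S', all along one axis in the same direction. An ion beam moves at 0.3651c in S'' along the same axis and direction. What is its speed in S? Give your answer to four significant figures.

Apply u = (u'+v)/(1+u'v) twice. Ion beam in the mothership frame: (0.3651+0.584)/(1+0.3651·0.584) = 0.9491/1.2132184 = 0.7823c.
That velocity, transformed to the rest frame of the base station: (0.7823+0.7668)/(1+0.7823·0.7668) = 1.5491/1.59986764 = 0.96827c.

0.9683c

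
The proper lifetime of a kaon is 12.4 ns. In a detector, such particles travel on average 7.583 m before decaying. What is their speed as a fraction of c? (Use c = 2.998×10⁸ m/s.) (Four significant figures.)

Let x = d/(cτ) = 7.583 m / (2.998×10⁸ m/s × 1.240×10^-8 s) = 2.0398. Since d = βγcτ, x = βγ = β/√(1−β²).
Solving: β² = x²/(1+x²) = 4.16078/5.16078 = 0.806231, so β = 0.8979.

0.8979c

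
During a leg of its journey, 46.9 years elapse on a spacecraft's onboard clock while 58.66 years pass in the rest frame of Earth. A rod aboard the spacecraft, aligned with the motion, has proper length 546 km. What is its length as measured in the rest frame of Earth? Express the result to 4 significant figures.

436.5 km

γ = Δt/Δτ = 58.66/46.9 = 1.25075.
L = L₀/γ = 546/1.25075 = 436.5 km.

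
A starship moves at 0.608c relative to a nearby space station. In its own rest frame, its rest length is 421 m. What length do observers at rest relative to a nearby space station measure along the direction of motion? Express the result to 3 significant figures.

334 m

Lorentz factor: γ = (1 − 0.369664)^(−1/2) = 1.2595.
Along the direction of motion the measured length is L₀/γ = 421/1.2595 = 334 m.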